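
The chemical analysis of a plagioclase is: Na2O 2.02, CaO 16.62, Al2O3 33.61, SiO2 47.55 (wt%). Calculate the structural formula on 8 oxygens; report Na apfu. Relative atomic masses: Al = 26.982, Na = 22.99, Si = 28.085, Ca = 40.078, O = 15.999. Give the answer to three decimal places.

0.180 Na apfu

Na2O: 2.02/61.979 = 0.03259 mol → 0.06518 mol Na, 0.03259 mol O.
CaO: 16.62/56.077 = 0.29638 mol → 0.29638 mol Ca, 0.29638 mol O.
Al2O3: 33.61/101.961 = 0.32964 mol → 0.65928 mol Al, 0.98892 mol O.
SiO2: 47.55/60.083 = 0.79141 mol → 0.79141 mol Si, 1.58282 mol O.
Total oxygen = 2.90071 mol. Normalization factor = 8/2.90071 = 2.75795.
Na per 8 O = 0.06518 × 2.75795 = 0.180.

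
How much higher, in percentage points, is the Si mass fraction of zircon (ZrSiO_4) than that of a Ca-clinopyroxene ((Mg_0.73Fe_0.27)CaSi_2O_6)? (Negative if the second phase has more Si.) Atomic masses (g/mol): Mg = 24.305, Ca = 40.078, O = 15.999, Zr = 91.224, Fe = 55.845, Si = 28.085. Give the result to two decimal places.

-9.64 percentage points

Si in ZrSiO_4: molar mass 183.305 g/mol; 1×28.085 = 28.085 g → 15.32 wt%.
Si in (Mg_0.73Fe_0.27)CaSi_2O_6: molar mass 225.063 g/mol; 2×28.085 = 56.170 g → 24.96 wt%.
Difference = 15.32 − 24.96 = -9.64 percentage points.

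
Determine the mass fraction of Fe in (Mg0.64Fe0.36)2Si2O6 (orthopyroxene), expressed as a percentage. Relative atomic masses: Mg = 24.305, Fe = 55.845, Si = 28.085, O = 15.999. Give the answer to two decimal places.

M((Mg0.64Fe0.36)2Si2O6) = 223.483 g/mol.
Fe contributes 0.72 × 55.845 = 40.208 g per mole.
40.208/223.483 = 0.1799 → 17.99%.

17.99 mass %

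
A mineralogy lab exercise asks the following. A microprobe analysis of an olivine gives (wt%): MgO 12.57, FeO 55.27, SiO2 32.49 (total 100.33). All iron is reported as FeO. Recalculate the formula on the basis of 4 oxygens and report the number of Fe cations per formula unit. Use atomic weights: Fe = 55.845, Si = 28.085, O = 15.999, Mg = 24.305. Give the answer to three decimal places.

12.57 wt% MgO ÷ 40.304 g/mol = 0.31188 mol, giving 0.31188 Mg and 0.31188 O.
55.27 wt% FeO ÷ 71.844 g/mol = 0.76931 mol, giving 0.76931 Fe and 0.76931 O.
32.49 wt% SiO2 ÷ 60.083 g/mol = 0.54075 mol, giving 0.54075 Si and 1.08150 O.
Oxygen sums to 2.16269; scaling by 4/2.16269 = 1.84955 puts the formula on 4 O.
Fe: 0.76931 × 1.84955 = 1.423 atoms per formula unit.

1.423 Fe apfu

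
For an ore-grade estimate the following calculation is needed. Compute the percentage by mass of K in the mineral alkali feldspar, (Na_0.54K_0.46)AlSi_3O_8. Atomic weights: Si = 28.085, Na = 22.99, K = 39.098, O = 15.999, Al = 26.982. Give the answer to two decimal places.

Molar mass of (Na_0.54K_0.46)AlSi_3O_8: 0.54*22.99 + 0.46*39.098 + 1*26.982 + 3*28.085 + 8*15.999 = 269.629 g/mol.
Mass of K per formula unit: 0.46 × 39.098 = 17.985 g.
Weight fraction K = 17.985 / 269.629 = 0.0667.

6.67 wt%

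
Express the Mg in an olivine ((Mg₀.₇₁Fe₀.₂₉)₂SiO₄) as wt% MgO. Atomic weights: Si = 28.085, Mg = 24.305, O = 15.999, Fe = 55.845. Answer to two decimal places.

36.00 wt%

Molar mass of (Mg₀.₇₁Fe₀.₂₉)₂SiO₄ = 1.42×24.305 + 0.58×55.845 + 1×28.085 + 4×15.999 = 158.984 g/mol.
Each formula unit contains 1.42 Mg, equivalent to 1.42/1 = 1.4200 mol MgO.
M(MgO) = 1×24.305 + 1×15.999 = 40.304 g/mol.
Mass of MgO per formula unit = 1.4200 × 40.304 = 57.232 g.
MgO wt% = 57.232 / 158.984 × 100 = 36.00%.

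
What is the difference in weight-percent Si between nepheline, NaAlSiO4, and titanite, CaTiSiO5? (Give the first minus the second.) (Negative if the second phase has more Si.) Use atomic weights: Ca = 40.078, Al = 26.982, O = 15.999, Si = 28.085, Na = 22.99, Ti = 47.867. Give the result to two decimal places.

5.44 percentage points

First mineral: 28.085 g Si in 142.053 g formula = 19.77 wt% Si.
Second mineral: 28.085 g Si in 196.025 g formula = 14.33 wt% Si.
19.77% − 14.33% gives a difference of 5.44 percentage points.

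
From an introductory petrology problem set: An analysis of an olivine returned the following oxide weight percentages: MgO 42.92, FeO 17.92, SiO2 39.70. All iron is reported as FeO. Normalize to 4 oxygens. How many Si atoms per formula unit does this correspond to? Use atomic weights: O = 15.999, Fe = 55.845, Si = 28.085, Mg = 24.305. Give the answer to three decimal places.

1.003 Si apfu

42.92 wt% MgO ÷ 40.304 g/mol = 1.06491 mol, giving 1.06491 Mg and 1.06491 O.
17.92 wt% FeO ÷ 71.844 g/mol = 0.24943 mol, giving 0.24943 Fe and 0.24943 O.
39.70 wt% SiO2 ÷ 60.083 g/mol = 0.66075 mol, giving 0.66075 Si and 1.32150 O.
Oxygen sums to 2.63584; scaling by 4/2.63584 = 1.51754 puts the formula on 4 O.
Si: 0.66075 × 1.51754 = 1.003 atoms per formula unit.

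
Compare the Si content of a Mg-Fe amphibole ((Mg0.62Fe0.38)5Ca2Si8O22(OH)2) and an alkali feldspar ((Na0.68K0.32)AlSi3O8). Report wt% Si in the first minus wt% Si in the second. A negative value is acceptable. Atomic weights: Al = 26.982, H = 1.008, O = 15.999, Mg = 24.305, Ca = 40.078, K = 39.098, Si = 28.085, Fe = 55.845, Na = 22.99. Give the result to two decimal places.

Si in (Mg0.62Fe0.38)5Ca2Si8O22(OH)2: molar mass 872.279 g/mol; 8×28.085 = 224.680 g → 25.76 wt%.
Si in (Na0.68K0.32)AlSi3O8: molar mass 267.374 g/mol; 3×28.085 = 84.255 g → 31.51 wt%.
Difference = 25.76 − 31.51 = -5.75 percentage points.

-5.75 percentage points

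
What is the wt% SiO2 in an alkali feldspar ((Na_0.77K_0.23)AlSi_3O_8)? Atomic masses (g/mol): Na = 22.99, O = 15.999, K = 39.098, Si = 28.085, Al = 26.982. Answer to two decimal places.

67.78 wt%

Formula mass = 265.924 g/mol.
3 Si → 3.0000 mol SiO2 per formula unit; M(SiO2) = 60.083, so SiO2 mass = 180.249 g.
180.249/265.924 × 100 = 67.78 wt%.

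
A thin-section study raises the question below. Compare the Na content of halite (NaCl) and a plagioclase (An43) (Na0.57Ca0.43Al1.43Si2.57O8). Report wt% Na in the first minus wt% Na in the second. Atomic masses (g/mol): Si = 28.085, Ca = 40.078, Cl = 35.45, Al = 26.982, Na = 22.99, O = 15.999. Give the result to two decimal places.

34.47 percentage points

Na in NaCl: molar mass 58.440 g/mol; 1×22.99 = 22.990 g → 39.34 wt%.
Na in Na0.57Ca0.43Al1.43Si2.57O8: molar mass 269.093 g/mol; 0.57×22.99 = 13.104 g → 4.87 wt%.
Difference = 39.34 − 4.87 = 34.47 percentage points.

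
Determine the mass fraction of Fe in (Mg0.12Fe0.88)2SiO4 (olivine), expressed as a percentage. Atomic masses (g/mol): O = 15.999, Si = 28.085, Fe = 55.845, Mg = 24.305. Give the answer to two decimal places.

50.10 weight percent

M((Mg0.12Fe0.88)2SiO4) = 196.201 g/mol.
Fe contributes 1.76 × 55.845 = 98.287 g per mole.
98.287/196.201 = 0.5010 → 50.10%.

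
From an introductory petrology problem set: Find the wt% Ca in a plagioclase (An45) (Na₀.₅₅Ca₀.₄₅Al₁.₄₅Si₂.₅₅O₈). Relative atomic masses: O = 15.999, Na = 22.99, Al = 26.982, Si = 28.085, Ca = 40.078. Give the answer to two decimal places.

6.69 mass %

Molar mass of Na₀.₅₅Ca₀.₄₅Al₁.₄₅Si₂.₅₅O₈: 0.55·22.99 + 0.45·40.078 + 1.45·26.982 + 2.55·28.085 + 8·15.999 = 269.412 g/mol.
Mass of Ca per formula unit: 0.45 × 40.078 = 18.035 g.
Weight fraction Ca = 18.035 / 269.412 = 0.0669.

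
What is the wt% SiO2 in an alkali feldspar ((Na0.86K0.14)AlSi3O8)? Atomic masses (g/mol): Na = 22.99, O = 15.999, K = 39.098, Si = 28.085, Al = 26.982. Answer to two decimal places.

68.15 wt%

Formula mass = 264.474 g/mol.
3 Si → 3.0000 mol SiO2 per formula unit; M(SiO2) = 60.083, so SiO2 mass = 180.249 g.
180.249/264.474 × 100 = 68.15 wt%.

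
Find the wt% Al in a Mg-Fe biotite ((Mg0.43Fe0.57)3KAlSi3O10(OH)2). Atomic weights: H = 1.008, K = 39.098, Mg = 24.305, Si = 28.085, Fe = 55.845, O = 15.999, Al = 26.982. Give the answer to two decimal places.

5.73 mass %

Molar mass of (Mg0.43Fe0.57)3KAlSi3O10(OH)2: 1.29*24.305 + 1.71*55.845 + 1*39.098 + 1*26.982 + 3*28.085 + 12*15.999 + 2*1.008 = 471.187 g/mol.
Mass of Al per formula unit: 1 × 26.982 = 26.982 g.
Weight fraction Al = 26.982 / 471.187 = 0.0573.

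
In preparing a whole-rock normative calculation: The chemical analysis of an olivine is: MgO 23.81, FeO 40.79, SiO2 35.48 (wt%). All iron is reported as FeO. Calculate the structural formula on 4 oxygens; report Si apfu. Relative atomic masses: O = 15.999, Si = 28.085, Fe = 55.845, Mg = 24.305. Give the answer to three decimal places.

1.010 Si apfu

23.81 wt% MgO ÷ 40.304 g/mol = 0.59076 mol, giving 0.59076 Mg and 0.59076 O.
40.79 wt% FeO ÷ 71.844 g/mol = 0.56776 mol, giving 0.56776 Fe and 0.56776 O.
35.48 wt% SiO2 ÷ 60.083 g/mol = 0.59052 mol, giving 0.59052 Si and 1.18104 O.
Oxygen sums to 2.33956; scaling by 4/2.33956 = 1.70972 puts the formula on 4 O.
Si: 0.59052 × 1.70972 = 1.010 atoms per formula unit.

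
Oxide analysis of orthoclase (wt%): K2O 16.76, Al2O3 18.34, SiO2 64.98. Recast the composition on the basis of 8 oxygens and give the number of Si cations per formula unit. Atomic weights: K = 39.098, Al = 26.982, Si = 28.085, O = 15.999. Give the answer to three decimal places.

3.004 Si apfu

16.76 wt% K2O ÷ 94.195 g/mol = 0.17793 mol, giving 0.35586 K and 0.17793 O.
18.34 wt% Al2O3 ÷ 101.961 g/mol = 0.17987 mol, giving 0.35974 Al and 0.53961 O.
64.98 wt% SiO2 ÷ 60.083 g/mol = 1.08150 mol, giving 1.08150 Si and 2.16300 O.
Oxygen sums to 2.88054; scaling by 8/2.88054 = 2.77726 puts the formula on 8 O.
Si: 1.08150 × 2.77726 = 3.004 atoms per formula unit.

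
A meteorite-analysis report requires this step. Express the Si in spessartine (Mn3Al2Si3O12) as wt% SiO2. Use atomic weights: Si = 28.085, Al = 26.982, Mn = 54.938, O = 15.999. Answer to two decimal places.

36.41 wt%

Formula mass = 495.021 g/mol.
3 Si → 3.0000 mol SiO2 per formula unit; M(SiO2) = 60.083, so SiO2 mass = 180.249 g.
180.249/495.021 × 100 = 36.41 wt%.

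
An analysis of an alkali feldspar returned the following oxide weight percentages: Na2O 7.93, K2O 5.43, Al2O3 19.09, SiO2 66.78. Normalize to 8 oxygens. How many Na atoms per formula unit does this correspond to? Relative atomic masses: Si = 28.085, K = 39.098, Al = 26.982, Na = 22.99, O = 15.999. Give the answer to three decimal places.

0.689 Na apfu

7.93 wt% Na2O ÷ 61.979 g/mol = 0.12795 mol, giving 0.25590 Na and 0.12795 O.
5.43 wt% K2O ÷ 94.195 g/mol = 0.05765 mol, giving 0.11530 K and 0.05765 O.
19.09 wt% Al2O3 ÷ 101.961 g/mol = 0.18723 mol, giving 0.37446 Al and 0.56169 O.
66.78 wt% SiO2 ÷ 60.083 g/mol = 1.11146 mol, giving 1.11146 Si and 2.22292 O.
Oxygen sums to 2.97021; scaling by 8/2.97021 = 2.69341 puts the formula on 8 O.
Na: 0.25590 × 2.69341 = 0.689 atoms per formula unit.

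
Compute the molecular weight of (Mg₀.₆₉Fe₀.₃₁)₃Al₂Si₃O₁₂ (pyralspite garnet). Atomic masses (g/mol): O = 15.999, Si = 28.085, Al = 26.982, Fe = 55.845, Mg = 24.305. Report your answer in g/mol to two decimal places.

M = 2.07·24.305 + 0.93·55.845 + 2·26.982 + 3·28.085 + 12·15.999

432.45 g/mol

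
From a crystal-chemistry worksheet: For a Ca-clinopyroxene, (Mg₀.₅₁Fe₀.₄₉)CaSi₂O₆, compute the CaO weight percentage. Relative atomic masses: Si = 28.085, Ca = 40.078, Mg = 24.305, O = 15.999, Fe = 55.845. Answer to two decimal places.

24.17 wt%

Formula mass = 232.002 g/mol.
1 Ca → 1.0000 mol CaO per formula unit; M(CaO) = 56.077, so CaO mass = 56.077 g.
56.077/232.002 × 100 = 24.17 wt%.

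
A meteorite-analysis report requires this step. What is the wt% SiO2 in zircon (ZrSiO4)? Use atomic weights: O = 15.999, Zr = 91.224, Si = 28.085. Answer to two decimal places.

32.78 wt%

Formula mass = 183.305 g/mol.
1 Si → 1.0000 mol SiO2 per formula unit; M(SiO2) = 60.083, so SiO2 mass = 60.083 g.
60.083/183.305 × 100 = 32.78 wt%.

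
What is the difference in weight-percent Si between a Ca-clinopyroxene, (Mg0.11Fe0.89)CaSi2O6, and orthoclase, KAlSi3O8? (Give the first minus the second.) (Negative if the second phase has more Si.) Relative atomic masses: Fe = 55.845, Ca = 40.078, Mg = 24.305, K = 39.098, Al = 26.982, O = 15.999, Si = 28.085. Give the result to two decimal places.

-7.31 percentage points

M((Mg0.11Fe0.89)CaSi2O6) = 244.618 g/mol, so wt% Si = 56.170/244.618 × 100 = 22.96%.
M(KAlSi3O8) = 278.327 g/mol, so wt% Si = 84.255/278.327 × 100 = 30.27%.
22.96 − 30.27 = -7.31 pp.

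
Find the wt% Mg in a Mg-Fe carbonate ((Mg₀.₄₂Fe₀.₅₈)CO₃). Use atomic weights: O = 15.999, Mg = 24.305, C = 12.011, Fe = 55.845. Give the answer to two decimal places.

9.95 mass %

M((Mg₀.₄₂Fe₀.₅₈)CO₃) = 102.606 g/mol.
Mg contributes 0.42 × 24.305 = 10.208 g per mole.
10.208/102.606 = 0.0995 → 9.95%.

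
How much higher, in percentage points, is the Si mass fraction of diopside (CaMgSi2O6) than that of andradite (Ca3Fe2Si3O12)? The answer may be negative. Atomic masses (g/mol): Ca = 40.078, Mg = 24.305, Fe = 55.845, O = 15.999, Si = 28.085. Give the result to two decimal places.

9.36 percentage points

M(CaMgSi2O6) = 216.547 g/mol, so wt% Si = 56.170/216.547 × 100 = 25.94%.
M(Ca3Fe2Si3O12) = 508.167 g/mol, so wt% Si = 84.255/508.167 × 100 = 16.58%.
25.94 − 16.58 = 9.36 pp.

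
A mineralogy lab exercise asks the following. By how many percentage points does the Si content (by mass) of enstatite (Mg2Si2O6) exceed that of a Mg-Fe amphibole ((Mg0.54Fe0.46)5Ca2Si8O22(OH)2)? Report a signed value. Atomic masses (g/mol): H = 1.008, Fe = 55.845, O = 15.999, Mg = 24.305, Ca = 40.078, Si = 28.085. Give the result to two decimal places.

Si in Mg2Si2O6: molar mass 200.774 g/mol; 2×28.085 = 56.170 g → 27.98 wt%.
Si in (Mg0.54Fe0.46)5Ca2Si8O22(OH)2: molar mass 884.895 g/mol; 8×28.085 = 224.680 g → 25.39 wt%.
Difference = 27.98 − 25.39 = 2.59 percentage points.

2.59 percentage points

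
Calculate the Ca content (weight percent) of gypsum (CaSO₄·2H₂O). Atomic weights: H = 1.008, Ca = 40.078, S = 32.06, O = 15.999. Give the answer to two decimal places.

23.28 weight percent

M(CaSO₄·2H₂O) = 172.164 g/mol.
Ca contributes 1 × 40.078 = 40.078 g per mole.
40.078/172.164 = 0.2328 → 23.28%.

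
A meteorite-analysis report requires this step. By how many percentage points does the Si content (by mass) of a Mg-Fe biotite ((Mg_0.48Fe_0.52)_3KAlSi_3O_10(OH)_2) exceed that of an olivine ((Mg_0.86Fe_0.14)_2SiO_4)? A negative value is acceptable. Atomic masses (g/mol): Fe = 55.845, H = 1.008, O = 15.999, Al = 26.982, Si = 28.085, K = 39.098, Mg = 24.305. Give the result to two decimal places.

M((Mg_0.48Fe_0.52)_3KAlSi_3O_10(OH)_2) = 466.456 g/mol, so wt% Si = 84.255/466.456 × 100 = 18.06%.
M((Mg_0.86Fe_0.14)_2SiO_4) = 149.522 g/mol, so wt% Si = 28.085/149.522 × 100 = 18.78%.
18.06 − 18.78 = -0.72 pp.

-0.72 percentage points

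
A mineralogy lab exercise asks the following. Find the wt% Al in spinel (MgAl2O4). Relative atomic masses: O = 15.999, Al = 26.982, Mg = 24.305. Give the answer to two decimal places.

Molar mass of MgAl2O4: 1*24.305 + 2*26.982 + 4*15.999 = 142.265 g/mol.
Mass of Al per formula unit: 2 × 26.982 = 53.964 g.
Weight fraction Al = 53.964 / 142.265 = 0.3793.

37.93 wt%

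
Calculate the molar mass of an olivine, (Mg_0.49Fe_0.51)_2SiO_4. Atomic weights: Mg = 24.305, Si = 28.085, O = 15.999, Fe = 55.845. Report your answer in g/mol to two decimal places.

172.86 g/mol

The formula mass is the sum 0.98*24.305 + 1.02*55.845 + 1*28.085 + 4*15.999.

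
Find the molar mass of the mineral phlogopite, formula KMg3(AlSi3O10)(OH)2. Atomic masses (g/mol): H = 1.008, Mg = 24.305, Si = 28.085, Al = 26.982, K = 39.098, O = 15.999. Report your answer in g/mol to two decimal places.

The formula mass is the sum 1·39.098 + 3·24.305 + 1·26.982 + 3·28.085 + 12·15.999 + 2·1.008.

417.25 g/mol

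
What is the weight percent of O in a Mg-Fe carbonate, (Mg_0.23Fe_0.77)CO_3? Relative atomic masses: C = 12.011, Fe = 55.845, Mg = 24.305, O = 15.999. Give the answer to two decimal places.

Molar mass of (Mg_0.23Fe_0.77)CO_3: 0.23×24.305 + 0.77×55.845 + 1×12.011 + 3×15.999 = 108.599 g/mol.
Mass of O per formula unit: 3 × 15.999 = 47.997 g.
Weight fraction O = 47.997 / 108.599 = 0.4420.

44.20 weight percent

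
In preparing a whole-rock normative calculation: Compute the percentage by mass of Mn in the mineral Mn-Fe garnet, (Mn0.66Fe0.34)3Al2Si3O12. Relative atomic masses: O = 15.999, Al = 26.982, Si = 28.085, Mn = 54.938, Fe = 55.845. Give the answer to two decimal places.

M((Mn0.66Fe0.34)3Al2Si3O12) = 495.946 g/mol.
Mn contributes 1.98 × 54.938 = 108.777 g per mole.
108.777/495.946 = 0.2193 → 21.93%.

21.93 weight percent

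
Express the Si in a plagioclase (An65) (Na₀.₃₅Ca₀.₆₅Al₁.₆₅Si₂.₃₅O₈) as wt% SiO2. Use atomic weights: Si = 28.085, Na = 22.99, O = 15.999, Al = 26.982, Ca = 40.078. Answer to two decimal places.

51.79 wt%

M(Na₀.₃₅Ca₀.₆₅Al₁.₆₅Si₂.₃₅O₈) = 272.609 g/mol; M(SiO2) = 60.083 g/mol.
Moles SiO2 per formula unit = 2.35 Si ÷ 1 = 2.3500.
SiO2 fraction = (2.3500 × 60.083) / 272.609 = 141.195/272.609 = 0.5179.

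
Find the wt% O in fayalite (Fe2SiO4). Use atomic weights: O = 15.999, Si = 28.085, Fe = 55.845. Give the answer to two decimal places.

31.41 wt%

Molar mass of Fe2SiO4: 2*55.845 + 1*28.085 + 4*15.999 = 203.771 g/mol.
Mass of O per formula unit: 4 × 15.999 = 63.996 g.
Weight fraction O = 63.996 / 203.771 = 0.3141.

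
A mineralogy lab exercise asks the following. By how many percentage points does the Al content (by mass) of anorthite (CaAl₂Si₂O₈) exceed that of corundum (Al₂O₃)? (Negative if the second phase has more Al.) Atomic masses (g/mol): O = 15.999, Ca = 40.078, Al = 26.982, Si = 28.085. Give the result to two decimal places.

First mineral: 53.964 g Al in 278.204 g formula = 19.40 wt% Al.
Second mineral: 53.964 g Al in 101.961 g formula = 52.93 wt% Al.
19.40% − 52.93% gives a difference of -33.53 percentage points.

-33.53 percentage points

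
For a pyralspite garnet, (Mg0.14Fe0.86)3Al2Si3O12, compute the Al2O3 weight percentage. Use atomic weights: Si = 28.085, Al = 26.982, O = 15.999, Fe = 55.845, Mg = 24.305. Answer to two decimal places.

21.04 wt%

M((Mg0.14Fe0.86)3Al2Si3O12) = 484.495 g/mol; M(Al2O3) = 101.961 g/mol.
Moles Al2O3 per formula unit = 2 Al ÷ 2 = 1.0000.
Al2O3 fraction = (1.0000 × 101.961) / 484.495 = 101.961/484.495 = 0.2104.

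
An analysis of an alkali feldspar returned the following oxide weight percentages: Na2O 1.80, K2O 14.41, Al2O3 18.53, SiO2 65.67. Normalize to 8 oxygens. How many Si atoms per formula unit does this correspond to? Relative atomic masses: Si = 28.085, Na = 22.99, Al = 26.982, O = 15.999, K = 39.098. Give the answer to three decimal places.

3.001 Si apfu

Na2O (M=61.979): mol = 0.02904; Na = 0.05808, O = 0.02904.
K2O (M=94.195): mol = 0.15298; K = 0.30596, O = 0.15298.
Al2O3 (M=101.961): mol = 0.18174; Al = 0.36348, O = 0.54522.
SiO2 (M=60.083): mol = 1.09299; Si = 1.09299, O = 2.18598.
ΣO = 2.91322; factor = 8/ΣO = 2.74610.
Si apfu = 1.09299 × 2.74610 = 3.001.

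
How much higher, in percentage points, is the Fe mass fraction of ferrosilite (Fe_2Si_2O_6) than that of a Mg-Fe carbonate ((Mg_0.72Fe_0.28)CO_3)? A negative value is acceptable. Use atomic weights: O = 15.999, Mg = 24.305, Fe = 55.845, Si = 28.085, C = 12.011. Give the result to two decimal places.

Fe in Fe_2Si_2O_6: molar mass 263.854 g/mol; 2×55.845 = 111.690 g → 42.33 wt%.
Fe in (Mg_0.72Fe_0.28)CO_3: molar mass 93.144 g/mol; 0.28×55.845 = 15.637 g → 16.79 wt%.
Difference = 42.33 − 16.79 = 25.54 percentage points.

25.54 percentage points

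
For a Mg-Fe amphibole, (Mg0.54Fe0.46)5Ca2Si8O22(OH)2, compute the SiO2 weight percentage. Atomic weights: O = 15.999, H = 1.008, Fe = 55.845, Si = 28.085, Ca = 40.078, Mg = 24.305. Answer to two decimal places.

54.32 wt%

M((Mg0.54Fe0.46)5Ca2Si8O22(OH)2) = 884.895 g/mol; M(SiO2) = 60.083 g/mol.
Moles SiO2 per formula unit = 8 Si ÷ 1 = 8.0000.
SiO2 fraction = (8.0000 × 60.083) / 884.895 = 480.664/884.895 = 0.5432.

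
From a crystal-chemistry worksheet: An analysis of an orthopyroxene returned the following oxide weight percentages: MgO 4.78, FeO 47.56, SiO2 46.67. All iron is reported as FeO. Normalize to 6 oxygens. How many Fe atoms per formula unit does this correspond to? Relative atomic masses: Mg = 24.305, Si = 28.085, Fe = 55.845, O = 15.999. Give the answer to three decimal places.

MgO: 4.78/40.304 = 0.11860 mol → 0.11860 mol Mg, 0.11860 mol O.
FeO: 47.56/71.844 = 0.66199 mol → 0.66199 mol Fe, 0.66199 mol O.
SiO2: 46.67/60.083 = 0.77676 mol → 0.77676 mol Si, 1.55352 mol O.
Total oxygen = 2.33411 mol. Normalization factor = 6/2.33411 = 2.57057.
Fe per 6 O = 0.66199 × 2.57057 = 1.702.

1.702 Fe apfu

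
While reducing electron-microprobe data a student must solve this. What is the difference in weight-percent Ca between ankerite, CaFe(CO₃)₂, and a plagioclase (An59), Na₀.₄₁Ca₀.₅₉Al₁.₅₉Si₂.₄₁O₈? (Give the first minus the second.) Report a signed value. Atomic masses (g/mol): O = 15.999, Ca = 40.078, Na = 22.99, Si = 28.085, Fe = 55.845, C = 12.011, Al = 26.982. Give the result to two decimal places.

9.86 percentage points

Ca in CaFe(CO₃)₂: molar mass 215.939 g/mol; 1×40.078 = 40.078 g → 18.56 wt%.
Ca in Na₀.₄₁Ca₀.₅₉Al₁.₅₉Si₂.₄₁O₈: molar mass 271.650 g/mol; 0.59×40.078 = 23.646 g → 8.70 wt%.
Difference = 18.56 − 8.70 = 9.86 percentage points.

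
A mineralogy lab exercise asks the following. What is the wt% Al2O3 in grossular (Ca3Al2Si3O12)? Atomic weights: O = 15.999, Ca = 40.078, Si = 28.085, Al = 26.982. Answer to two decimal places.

22.64 wt%

Molar mass of Ca3Al2Si3O12 = 3·40.078 + 2·26.982 + 3·28.085 + 12·15.999 = 450.441 g/mol.
Each formula unit contains 2 Al, equivalent to 2/2 = 1.0000 mol Al2O3.
M(Al2O3) = 2×26.982 + 3×15.999 = 101.961 g/mol.
Mass of Al2O3 per formula unit = 1.0000 × 101.961 = 101.961 g.
Al2O3 wt% = 101.961 / 450.441 × 100 = 22.64%.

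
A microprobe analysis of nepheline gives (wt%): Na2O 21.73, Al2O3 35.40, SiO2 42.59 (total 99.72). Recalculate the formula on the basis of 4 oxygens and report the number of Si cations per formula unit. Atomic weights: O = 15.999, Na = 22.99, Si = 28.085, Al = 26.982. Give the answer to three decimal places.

Na2O (M=61.979): mol = 0.35060; Na = 0.70120, O = 0.35060.
Al2O3 (M=101.961): mol = 0.34719; Al = 0.69438, O = 1.04157.
SiO2 (M=60.083): mol = 0.70885; Si = 0.70885, O = 1.41770.
ΣO = 2.80987; factor = 4/ΣO = 1.42355.
Si apfu = 0.70885 × 1.42355 = 1.009.

1.009 Si apfu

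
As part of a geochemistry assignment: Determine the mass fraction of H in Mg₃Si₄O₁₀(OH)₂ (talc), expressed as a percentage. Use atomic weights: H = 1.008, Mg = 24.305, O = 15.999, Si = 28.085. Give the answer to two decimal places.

Formula mass = 3*24.305 + 4*28.085 + 12*15.999 + 2*1.008 = 379.259 g/mol, of which 2.016 g is H.
So H makes up 2.016/379.259 = 0.0053 of the mass, i.e. 0.53%.

0.53 wt%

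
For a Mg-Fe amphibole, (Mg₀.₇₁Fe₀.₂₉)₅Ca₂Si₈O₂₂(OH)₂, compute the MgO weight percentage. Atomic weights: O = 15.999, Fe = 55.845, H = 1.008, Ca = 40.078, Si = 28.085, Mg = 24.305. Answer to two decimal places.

Formula mass = 858.086 g/mol.
3.55 Mg → 3.5500 mol MgO per formula unit; M(MgO) = 40.304, so MgO mass = 143.079 g.
143.079/858.086 × 100 = 16.67 wt%.

16.67 wt%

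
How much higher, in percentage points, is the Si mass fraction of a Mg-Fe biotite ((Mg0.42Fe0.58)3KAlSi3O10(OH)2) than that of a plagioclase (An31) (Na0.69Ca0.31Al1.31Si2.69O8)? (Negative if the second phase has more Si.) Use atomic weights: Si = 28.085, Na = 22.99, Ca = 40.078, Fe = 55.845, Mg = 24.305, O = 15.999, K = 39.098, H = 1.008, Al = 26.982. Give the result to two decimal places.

First mineral: 84.255 g Si in 472.134 g formula = 17.85 wt% Si.
Second mineral: 75.549 g Si in 267.174 g formula = 28.28 wt% Si.
17.85% − 28.28% gives a difference of -10.43 percentage points.

-10.43 percentage points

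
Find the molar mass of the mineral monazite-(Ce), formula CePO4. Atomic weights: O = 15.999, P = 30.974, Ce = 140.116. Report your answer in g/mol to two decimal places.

235.09 g/mol

Ce: 1 × 140.116 = 140.1160
P: 1 × 30.974 = 30.9740
O: 4 × 15.999 = 63.9960
Summing the contributions gives the formula mass.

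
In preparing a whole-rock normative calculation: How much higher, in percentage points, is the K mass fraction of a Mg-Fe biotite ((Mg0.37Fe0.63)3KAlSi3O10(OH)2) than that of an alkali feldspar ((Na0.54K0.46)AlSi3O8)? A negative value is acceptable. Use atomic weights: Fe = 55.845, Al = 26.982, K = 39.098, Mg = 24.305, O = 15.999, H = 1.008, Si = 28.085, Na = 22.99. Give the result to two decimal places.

1.53 percentage points

First mineral: 39.098 g K in 476.865 g formula = 8.20 wt% K.
Second mineral: 17.985 g K in 269.629 g formula = 6.67 wt% K.
8.20% − 6.67% gives a difference of 1.53 percentage points.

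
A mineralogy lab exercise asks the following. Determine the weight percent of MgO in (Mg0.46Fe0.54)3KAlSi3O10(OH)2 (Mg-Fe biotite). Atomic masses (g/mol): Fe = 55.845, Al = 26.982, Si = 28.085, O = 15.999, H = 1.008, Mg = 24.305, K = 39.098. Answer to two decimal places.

11.88 wt%

Molar mass of (Mg0.46Fe0.54)3KAlSi3O10(OH)2 = 1.38·24.305 + 1.62·55.845 + 1·39.098 + 1·26.982 + 3·28.085 + 12·15.999 + 2·1.008 = 468.349 g/mol.
Each formula unit contains 1.38 Mg, equivalent to 1.38/1 = 1.3800 mol MgO.
M(MgO) = 1×24.305 + 1×15.999 = 40.304 g/mol.
Mass of MgO per formula unit = 1.3800 × 40.304 = 55.620 g.
MgO wt% = 55.620 / 468.349 × 100 = 11.88%.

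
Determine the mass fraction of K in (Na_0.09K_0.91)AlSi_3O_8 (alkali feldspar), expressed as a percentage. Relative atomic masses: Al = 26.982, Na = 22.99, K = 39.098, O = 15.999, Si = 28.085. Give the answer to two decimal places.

Formula mass = 0.09×22.99 + 0.91×39.098 + 1×26.982 + 3×28.085 + 8×15.999 = 276.877 g/mol, of which 35.579 g is K.
So K makes up 35.579/276.877 = 0.1285 of the mass, i.e. 12.85%.

12.85 weight percent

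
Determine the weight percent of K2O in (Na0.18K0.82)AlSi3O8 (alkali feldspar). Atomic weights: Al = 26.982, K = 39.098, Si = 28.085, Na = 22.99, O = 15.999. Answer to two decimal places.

14.02 wt%

Formula mass = 275.428 g/mol.
0.82 K → 0.4100 mol K2O per formula unit; M(K2O) = 94.195, so K2O mass = 38.620 g.
38.620/275.428 × 100 = 14.02 wt%.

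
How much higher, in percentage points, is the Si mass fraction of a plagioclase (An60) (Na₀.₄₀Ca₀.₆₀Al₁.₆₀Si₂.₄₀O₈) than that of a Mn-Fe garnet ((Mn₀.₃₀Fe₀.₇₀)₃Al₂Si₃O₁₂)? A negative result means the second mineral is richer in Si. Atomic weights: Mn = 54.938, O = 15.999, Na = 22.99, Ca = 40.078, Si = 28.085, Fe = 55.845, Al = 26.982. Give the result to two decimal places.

First mineral: 67.404 g Si in 271.810 g formula = 24.80 wt% Si.
Second mineral: 84.255 g Si in 496.926 g formula = 16.96 wt% Si.
24.80% − 16.96% gives a difference of 7.84 percentage points.

7.84 percentage points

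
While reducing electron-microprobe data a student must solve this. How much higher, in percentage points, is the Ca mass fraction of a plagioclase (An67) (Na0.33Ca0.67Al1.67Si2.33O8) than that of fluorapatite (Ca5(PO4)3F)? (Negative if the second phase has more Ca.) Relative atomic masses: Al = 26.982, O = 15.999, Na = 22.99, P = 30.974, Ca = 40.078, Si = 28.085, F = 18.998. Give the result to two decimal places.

-29.90 percentage points

M(Na0.33Ca0.67Al1.67Si2.33O8) = 272.929 g/mol, so wt% Ca = 26.852/272.929 × 100 = 9.84%.
M(Ca5(PO4)3F) = 504.298 g/mol, so wt% Ca = 200.390/504.298 × 100 = 39.74%.
9.84 − 39.74 = -29.90 pp.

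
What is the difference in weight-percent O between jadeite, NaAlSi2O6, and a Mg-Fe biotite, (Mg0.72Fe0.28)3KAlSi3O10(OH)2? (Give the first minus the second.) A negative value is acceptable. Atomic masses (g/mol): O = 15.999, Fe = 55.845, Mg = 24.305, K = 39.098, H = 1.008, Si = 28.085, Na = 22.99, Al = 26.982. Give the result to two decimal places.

4.22 percentage points

M(NaAlSi2O6) = 202.136 g/mol, so wt% O = 95.994/202.136 × 100 = 47.49%.
M((Mg0.72Fe0.28)3KAlSi3O10(OH)2) = 443.748 g/mol, so wt% O = 191.988/443.748 × 100 = 43.27%.
47.49 − 43.27 = 4.22 pp.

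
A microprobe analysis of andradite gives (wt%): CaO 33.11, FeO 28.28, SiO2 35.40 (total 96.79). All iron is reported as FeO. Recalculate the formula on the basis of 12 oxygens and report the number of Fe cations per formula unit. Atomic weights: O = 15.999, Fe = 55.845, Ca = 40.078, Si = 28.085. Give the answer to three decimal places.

33.11 wt% CaO ÷ 56.077 g/mol = 0.59044 mol, giving 0.59044 Ca and 0.59044 O.
28.28 wt% FeO ÷ 71.844 g/mol = 0.39363 mol, giving 0.39363 Fe and 0.39363 O.
35.40 wt% SiO2 ÷ 60.083 g/mol = 0.58918 mol, giving 0.58918 Si and 1.17836 O.
Oxygen sums to 2.16243; scaling by 12/2.16243 = 5.54931 puts the formula on 12 O.
Fe: 0.39363 × 5.54931 = 2.184 atoms per formula unit.

2.184 Fe apfu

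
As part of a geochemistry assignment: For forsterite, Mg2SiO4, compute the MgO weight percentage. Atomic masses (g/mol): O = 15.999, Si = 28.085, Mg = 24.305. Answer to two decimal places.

M(Mg2SiO4) = 140.691 g/mol; M(MgO) = 40.304 g/mol.
Moles MgO per formula unit = 2 Mg ÷ 1 = 2.0000.
MgO fraction = (2.0000 × 40.304) / 140.691 = 80.608/140.691 = 0.5729.

57.29 wt%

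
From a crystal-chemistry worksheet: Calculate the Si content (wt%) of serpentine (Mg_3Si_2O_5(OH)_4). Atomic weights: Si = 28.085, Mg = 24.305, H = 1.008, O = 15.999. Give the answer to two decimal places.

20.27 wt%

M(Mg_3Si_2O_5(OH)_4) = 277.108 g/mol.
Si contributes 2 × 28.085 = 56.170 g per mole.
56.170/277.108 = 0.2027 → 20.27%.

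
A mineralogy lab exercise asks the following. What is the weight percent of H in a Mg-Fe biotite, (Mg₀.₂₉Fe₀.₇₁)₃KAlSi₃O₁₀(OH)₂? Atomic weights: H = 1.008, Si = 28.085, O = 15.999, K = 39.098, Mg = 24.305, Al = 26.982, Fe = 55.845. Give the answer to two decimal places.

M((Mg₀.₂₉Fe₀.₇₁)₃KAlSi₃O₁₀(OH)₂) = 484.434 g/mol.
H contributes 2 × 1.008 = 2.016 g per mole.
2.016/484.434 = 0.0042 → 0.42%.

0.42 mass %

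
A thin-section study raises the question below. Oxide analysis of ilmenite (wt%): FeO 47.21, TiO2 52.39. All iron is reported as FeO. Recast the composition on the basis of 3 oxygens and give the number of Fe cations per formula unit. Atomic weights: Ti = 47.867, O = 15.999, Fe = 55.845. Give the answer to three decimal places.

1.001 Fe apfu

47.21 wt% FeO ÷ 71.844 g/mol = 0.65712 mol, giving 0.65712 Fe and 0.65712 O.
52.39 wt% TiO2 ÷ 79.865 g/mol = 0.65598 mol, giving 0.65598 Ti and 1.31196 O.
Oxygen sums to 1.96908; scaling by 3/1.96908 = 1.52355 puts the formula on 3 O.
Fe: 0.65712 × 1.52355 = 1.001 atoms per formula unit.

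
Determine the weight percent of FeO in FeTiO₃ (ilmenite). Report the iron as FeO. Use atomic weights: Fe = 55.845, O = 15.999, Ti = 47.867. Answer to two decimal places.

47.36 wt%

M(FeTiO₃) = 151.709 g/mol; M(FeO) = 71.844 g/mol.
Moles FeO per formula unit = 1 Fe ÷ 1 = 1.0000.
FeO fraction = (1.0000 × 71.844) / 151.709 = 71.844/151.709 = 0.4736.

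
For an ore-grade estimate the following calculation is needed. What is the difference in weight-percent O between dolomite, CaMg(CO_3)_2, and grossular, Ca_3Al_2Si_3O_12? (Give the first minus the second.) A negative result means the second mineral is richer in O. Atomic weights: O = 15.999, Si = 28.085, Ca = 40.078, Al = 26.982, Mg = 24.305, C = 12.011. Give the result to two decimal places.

9.44 percentage points

First mineral: 95.994 g O in 184.399 g formula = 52.06 wt% O.
Second mineral: 191.988 g O in 450.441 g formula = 42.62 wt% O.
52.06% − 42.62% gives a difference of 9.44 percentage points.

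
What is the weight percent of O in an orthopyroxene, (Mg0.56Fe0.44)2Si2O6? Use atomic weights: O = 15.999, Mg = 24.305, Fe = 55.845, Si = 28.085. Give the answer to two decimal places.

Molar mass of (Mg0.56Fe0.44)2Si2O6: 1.12×24.305 + 0.88×55.845 + 2×28.085 + 6×15.999 = 228.529 g/mol.
Mass of O per formula unit: 6 × 15.999 = 95.994 g.
Weight fraction O = 95.994 / 228.529 = 0.4201.

42.01 mass %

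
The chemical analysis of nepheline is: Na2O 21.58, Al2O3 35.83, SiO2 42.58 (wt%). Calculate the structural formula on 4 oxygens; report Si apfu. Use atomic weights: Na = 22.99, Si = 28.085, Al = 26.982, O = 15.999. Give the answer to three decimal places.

21.58 wt% Na2O ÷ 61.979 g/mol = 0.34818 mol, giving 0.69636 Na and 0.34818 O.
35.83 wt% Al2O3 ÷ 101.961 g/mol = 0.35141 mol, giving 0.70282 Al and 1.05423 O.
42.58 wt% SiO2 ÷ 60.083 g/mol = 0.70869 mol, giving 0.70869 Si and 1.41738 O.
Oxygen sums to 2.81979; scaling by 4/2.81979 = 1.41855 puts the formula on 4 O.
Si: 0.70869 × 1.41855 = 1.005 atoms per formula unit.

1.005 Si apfu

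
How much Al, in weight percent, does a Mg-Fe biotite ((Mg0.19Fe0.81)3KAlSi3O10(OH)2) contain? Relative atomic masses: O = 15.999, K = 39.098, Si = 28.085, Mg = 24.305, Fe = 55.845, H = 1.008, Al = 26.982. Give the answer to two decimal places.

Formula mass = 0.57×24.305 + 2.43×55.845 + 1×39.098 + 1×26.982 + 3×28.085 + 12×15.999 + 2×1.008 = 493.896 g/mol, of which 26.982 g is Al.
So Al makes up 26.982/493.896 = 0.0546 of the mass, i.e. 5.46%.

5.46 weight percent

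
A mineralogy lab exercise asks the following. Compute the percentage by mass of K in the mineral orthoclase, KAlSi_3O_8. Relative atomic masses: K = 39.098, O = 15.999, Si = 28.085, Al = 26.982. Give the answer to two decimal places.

14.05 wt%

Molar mass of KAlSi_3O_8: 1×39.098 + 1×26.982 + 3×28.085 + 8×15.999 = 278.327 g/mol.
Mass of K per formula unit: 1 × 39.098 = 39.098 g.
Weight fraction K = 39.098 / 278.327 = 0.1405.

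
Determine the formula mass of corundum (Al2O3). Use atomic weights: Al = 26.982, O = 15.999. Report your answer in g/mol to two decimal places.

101.96 g/mol

The formula mass is the sum 2·26.982 + 3·15.999.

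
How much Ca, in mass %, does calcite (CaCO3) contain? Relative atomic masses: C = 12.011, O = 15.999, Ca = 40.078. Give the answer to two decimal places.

Molar mass of CaCO3: 1×40.078 + 1×12.011 + 3×15.999 = 100.086 g/mol.
Mass of Ca per formula unit: 1 × 40.078 = 40.078 g.
Weight fraction Ca = 40.078 / 100.086 = 0.4004.

40.04 mass %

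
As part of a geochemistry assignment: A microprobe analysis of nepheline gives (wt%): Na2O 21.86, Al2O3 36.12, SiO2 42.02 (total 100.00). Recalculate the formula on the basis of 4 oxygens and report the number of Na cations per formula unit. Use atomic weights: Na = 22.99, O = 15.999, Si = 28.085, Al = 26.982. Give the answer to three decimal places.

Na2O (M=61.979): mol = 0.35270; Na = 0.70540, O = 0.35270.
Al2O3 (M=101.961): mol = 0.35425; Al = 0.70850, O = 1.06275.
SiO2 (M=60.083): mol = 0.69937; Si = 0.69937, O = 1.39874.
ΣO = 2.81419; factor = 4/ΣO = 1.42137.
Na apfu = 0.70540 × 1.42137 = 1.003.

1.003 Na apfu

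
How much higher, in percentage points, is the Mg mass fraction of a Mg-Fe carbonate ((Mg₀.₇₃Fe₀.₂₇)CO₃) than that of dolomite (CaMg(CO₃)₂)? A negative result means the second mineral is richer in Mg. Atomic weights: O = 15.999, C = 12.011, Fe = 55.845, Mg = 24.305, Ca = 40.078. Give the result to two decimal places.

First mineral: 17.743 g Mg in 92.829 g formula = 19.11 wt% Mg.
Second mineral: 24.305 g Mg in 184.399 g formula = 13.18 wt% Mg.
19.11% − 13.18% gives a difference of 5.93 percentage points.

5.93 percentage points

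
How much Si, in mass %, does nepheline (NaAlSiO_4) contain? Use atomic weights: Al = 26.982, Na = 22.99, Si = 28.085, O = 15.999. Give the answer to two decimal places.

Molar mass of NaAlSiO_4: 1×22.99 + 1×26.982 + 1×28.085 + 4×15.999 = 142.053 g/mol.
Mass of Si per formula unit: 1 × 28.085 = 28.085 g.
Weight fraction Si = 28.085 / 142.053 = 0.1977.

19.77 mass %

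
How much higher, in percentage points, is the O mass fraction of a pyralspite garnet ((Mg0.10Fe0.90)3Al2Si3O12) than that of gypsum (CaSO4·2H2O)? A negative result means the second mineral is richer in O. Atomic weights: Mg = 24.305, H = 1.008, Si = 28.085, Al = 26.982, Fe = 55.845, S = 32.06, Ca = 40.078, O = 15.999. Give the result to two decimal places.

-16.44 percentage points

M((Mg0.10Fe0.90)3Al2Si3O12) = 488.280 g/mol, so wt% O = 191.988/488.280 × 100 = 39.32%.
M(CaSO4·2H2O) = 172.164 g/mol, so wt% O = 95.994/172.164 × 100 = 55.76%.
39.32 − 55.76 = -16.44 pp.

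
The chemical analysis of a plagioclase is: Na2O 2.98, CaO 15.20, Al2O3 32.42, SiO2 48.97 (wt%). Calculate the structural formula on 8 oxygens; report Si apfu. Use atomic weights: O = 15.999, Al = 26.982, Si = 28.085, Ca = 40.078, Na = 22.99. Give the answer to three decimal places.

2.246 Si apfu

Na2O (M=61.979): mol = 0.04808; Na = 0.09616, O = 0.04808.
CaO (M=56.077): mol = 0.27106; Ca = 0.27106, O = 0.27106.
Al2O3 (M=101.961): mol = 0.31796; Al = 0.63592, O = 0.95388.
SiO2 (M=60.083): mol = 0.81504; Si = 0.81504, O = 1.63008.
ΣO = 2.90310; factor = 8/ΣO = 2.75567.
Si apfu = 0.81504 × 2.75567 = 2.246.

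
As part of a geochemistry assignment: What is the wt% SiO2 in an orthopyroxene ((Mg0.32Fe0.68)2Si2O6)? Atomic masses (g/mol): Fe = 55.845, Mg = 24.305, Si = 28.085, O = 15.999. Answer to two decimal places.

Formula mass = 243.668 g/mol.
2 Si → 2.0000 mol SiO2 per formula unit; M(SiO2) = 60.083, so SiO2 mass = 120.166 g.
120.166/243.668 × 100 = 49.32 wt%.

49.32 wt%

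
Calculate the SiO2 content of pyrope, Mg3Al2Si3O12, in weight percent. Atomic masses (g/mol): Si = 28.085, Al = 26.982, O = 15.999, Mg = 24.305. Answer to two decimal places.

Formula mass = 403.122 g/mol.
3 Si → 3.0000 mol SiO2 per formula unit; M(SiO2) = 60.083, so SiO2 mass = 180.249 g.
180.249/403.122 × 100 = 44.71 wt%.

44.71 wt%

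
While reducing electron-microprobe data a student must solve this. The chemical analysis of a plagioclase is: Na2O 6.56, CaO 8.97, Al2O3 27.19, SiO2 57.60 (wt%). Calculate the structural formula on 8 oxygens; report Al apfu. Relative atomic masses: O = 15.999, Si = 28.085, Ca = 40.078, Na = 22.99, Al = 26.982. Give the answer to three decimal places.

1.430 Al apfu

Na2O (M=61.979): mol = 0.10584; Na = 0.21168, O = 0.10584.
CaO (M=56.077): mol = 0.15996; Ca = 0.15996, O = 0.15996.
Al2O3 (M=101.961): mol = 0.26667; Al = 0.53334, O = 0.80001.
SiO2 (M=60.083): mol = 0.95867; Si = 0.95867, O = 1.91734.
ΣO = 2.98315; factor = 8/ΣO = 2.68173.
Al apfu = 0.53334 × 2.68173 = 1.430.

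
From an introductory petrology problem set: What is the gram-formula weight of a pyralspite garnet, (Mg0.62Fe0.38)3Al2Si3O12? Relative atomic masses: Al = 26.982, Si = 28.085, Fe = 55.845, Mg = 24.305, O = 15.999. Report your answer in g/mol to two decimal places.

The formula mass is the sum 1.86×24.305 + 1.14×55.845 + 2×26.982 + 3×28.085 + 12×15.999.

439.08 g/mol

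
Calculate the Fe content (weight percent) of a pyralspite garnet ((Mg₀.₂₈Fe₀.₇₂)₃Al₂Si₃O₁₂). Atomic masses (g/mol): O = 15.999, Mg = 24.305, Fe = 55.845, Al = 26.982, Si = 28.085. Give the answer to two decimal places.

25.60 weight percent

Formula mass = 0.84·24.305 + 2.16·55.845 + 2·26.982 + 3·28.085 + 12·15.999 = 471.248 g/mol, of which 120.625 g is Fe.
So Fe makes up 120.625/471.248 = 0.2560 of the mass, i.e. 25.60%.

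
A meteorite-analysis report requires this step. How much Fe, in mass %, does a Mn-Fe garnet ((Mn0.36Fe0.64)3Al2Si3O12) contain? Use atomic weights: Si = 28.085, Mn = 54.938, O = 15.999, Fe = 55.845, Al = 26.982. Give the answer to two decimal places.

21.58 mass %

M((Mn0.36Fe0.64)3Al2Si3O12) = 496.762 g/mol.
Fe contributes 1.92 × 55.845 = 107.222 g per mole.
107.222/496.762 = 0.2158 → 21.58%.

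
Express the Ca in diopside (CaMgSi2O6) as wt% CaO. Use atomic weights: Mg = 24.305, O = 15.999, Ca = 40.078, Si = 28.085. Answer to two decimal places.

Formula mass = 216.547 g/mol.
1 Ca → 1.0000 mol CaO per formula unit; M(CaO) = 56.077, so CaO mass = 56.077 g.
56.077/216.547 × 100 = 25.90 wt%.

25.90 wt%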